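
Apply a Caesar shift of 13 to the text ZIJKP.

Z(25): 25+13=38≡12 → M
I(8): 8+13=21 → V
J(9): 9+13=22 → W
K(10): 10+13=23 → X
P(15): 15+13=28≡2 → C

MVWXC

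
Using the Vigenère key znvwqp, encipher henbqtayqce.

grixgizllyu

Repeat the key across the message: znvwqpznvwq
h(7)+z(25): 32≡6 → g
e(4)+n(13): 17 → r
n(13)+v(21): 34≡8 → i
b(1)+w(22): 23 → x
q(16)+q(16): 32≡6 → g
t(19)+p(15): 34≡8 → i
a(0)+z(25): 25 → z
y(24)+n(13): 37≡11 → l
q(16)+v(21): 37≡11 → l
c(2)+w(22): 24 → y
e(4)+q(16): 20 → u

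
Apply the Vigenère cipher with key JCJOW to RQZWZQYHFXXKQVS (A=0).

ASIKVZAQTTGMZJO

Repeat the key across the message: JCJOWJCJOWJCJOW
R(17)+J(9): 26≡0 → A
Q(16)+C(2): 18 → S
Z(25)+J(9): 34≡8 → I
W(22)+O(14): 36≡10 → K
Z(25)+W(22): 47≡21 → V
Q(16)+J(9): 25 → Z
Y(24)+C(2): 26≡0 → A
H(7)+J(9): 16 → Q
F(5)+O(14): 19 → T
X(23)+W(22): 45≡19 → T
X(23)+J(9): 32≡6 → G
K(10)+C(2): 12 → M
Q(16)+J(9): 25 → Z
V(21)+O(14): 35≡9 → J
S(18)+W(22): 40≡14 → O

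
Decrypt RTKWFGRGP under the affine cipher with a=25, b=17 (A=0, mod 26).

The inverse of 25 mod 26 is 25, since 25·25=625≡1. Apply D(y)=25·(y−17) mod 26:
R(17): 25·(17−17)=0 → A
T(19): 25·(19−17)=50≡24 → Y
K(10): 25·(10−17)=-175≡7 → H
W(22): 25·(22−17)=125≡21 → V
F(5): 25·(5−17)=-300≡12 → M
G(6): 25·(6−17)=-275≡11 → L
R(17): 25·(17−17)=0 → A
G(6): 25·(6−17)=-275≡11 → L
P(15): 25·(15−17)=-50≡2 → C

AYHVMLALC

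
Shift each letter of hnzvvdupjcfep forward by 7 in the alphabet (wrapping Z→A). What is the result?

ougcckbwqjmlw

h(7): 7+7=14 → o
n(13): 13+7=20 → u
z(25): 25+7=32≡6 → g
v(21): 21+7=28≡2 → c
v(21): 21+7=28≡2 → c
d(3): 3+7=10 → k
u(20): 20+7=27≡1 → b
p(15): 15+7=22 → w
j(9): 9+7=16 → q
c(2): 2+7=9 → j
f(5): 5+7=12 → m
e(4): 4+7=11 → l
p(15): 15+7=22 → w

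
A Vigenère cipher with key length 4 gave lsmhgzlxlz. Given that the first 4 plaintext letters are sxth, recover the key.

Subtract each crib letter from the matching ciphertext letter (mod 26):
l(11)−s(18)=-7≡19 → t
s(18)−x(23)=-5≡21 → v
m(12)−t(19)=-7≡19 → t
h(7)−h(7)=0 → a

tvta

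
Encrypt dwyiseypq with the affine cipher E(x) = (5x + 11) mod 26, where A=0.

d(3): 5·3+11=26≡0 → a
w(22): 5·22+11=121≡17 → r
y(24): 5·24+11=131≡1 → b
i(8): 5·8+11=51≡25 → z
s(18): 5·18+11=101≡23 → x
e(4): 5·4+11=31≡5 → f
y(24): 5·24+11=131≡1 → b
p(15): 5·15+11=86≡8 → i
q(16): 5·16+11=91≡13 → n

arbzxfbin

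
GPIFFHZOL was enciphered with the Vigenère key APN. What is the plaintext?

GAVFQUZZY

Repeat the key across the ciphertext: APNAPNAPN
G(6)−A(0): 6 → G
P(15)−P(15): 0 → A
I(8)−N(13): -5≡21 → V
F(5)−A(0): 5 → F
F(5)−P(15): -10≡16 → Q
H(7)−N(13): -6≡20 → U
Z(25)−A(0): 25 → Z
O(14)−P(15): -1≡25 → Z
L(11)−N(13): -2≡24 → Y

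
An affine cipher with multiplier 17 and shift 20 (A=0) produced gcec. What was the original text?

The inverse of 17 mod 26 is 23, since 17·23=391≡1. Apply D(y)=23·(y−20) mod 26:
g(6): 23·(6−20)=-322≡16 → q
c(2): 23·(2−20)=-414≡2 → c
e(4): 23·(4−20)=-368≡22 → w
c(2): 23·(2−20)=-414≡2 → c

qcwc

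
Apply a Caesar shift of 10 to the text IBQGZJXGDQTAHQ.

I(8): 8+10=18 → S
B(1): 1+10=11 → L
Q(16): 16+10=26≡0 → A
G(6): 6+10=16 → Q
Z(25): 25+10=35≡9 → J
J(9): 9+10=19 → T
X(23): 23+10=33≡7 → H
G(6): 6+10=16 → Q
D(3): 3+10=13 → N
Q(16): 16+10=26≡0 → A
T(19): 19+10=29≡3 → D
A(0): 0+10=10 → K
H(7): 7+10=17 → R
Q(16): 16+10=26≡0 → A

SLAQJTHQNADKRA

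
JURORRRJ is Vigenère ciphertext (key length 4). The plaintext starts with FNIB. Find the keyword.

Subtract each crib letter from the matching ciphertext letter (mod 26):
J(9)−F(5)=4 → E
U(20)−N(13)=7 → H
R(17)−I(8)=9 → J
O(14)−B(1)=13 → N

EHJN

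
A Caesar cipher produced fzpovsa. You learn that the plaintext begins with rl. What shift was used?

14

From the crib: f(5)−r(17)=-12≡14, so the shift is 14.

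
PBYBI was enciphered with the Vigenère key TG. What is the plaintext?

Repeat the key across the ciphertext: TGTGT
P(15)−T(19): -4≡22 → W
B(1)−G(6): -5≡21 → V
Y(24)−T(19): 5 → F
B(1)−G(6): -5≡21 → V
I(8)−T(19): -11≡15 → P

WVFVP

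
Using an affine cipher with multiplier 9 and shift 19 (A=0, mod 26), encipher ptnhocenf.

p(15): 9·15+19=154≡24 → y
t(19): 9·19+19=190≡8 → i
n(13): 9·13+19=136≡6 → g
h(7): 9·7+19=82≡4 → e
o(14): 9·14+19=145≡15 → p
c(2): 9·2+19=37≡11 → l
e(4): 9·4+19=55≡3 → d
n(13): 9·13+19=136≡6 → g
f(5): 9·5+19=64≡12 → m

yigepldgm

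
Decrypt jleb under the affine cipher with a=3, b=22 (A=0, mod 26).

The inverse of 3 mod 26 is 9, since 3·9=27≡1. Apply D(y)=9·(y−22) mod 26:
j(9): 9·(9−22)=-117≡13 → n
l(11): 9·(11−22)=-99≡5 → f
e(4): 9·(4−22)=-162≡20 → u
b(1): 9·(1−22)=-189≡19 → t

nfut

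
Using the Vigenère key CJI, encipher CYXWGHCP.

Repeat the key across the message: CJICJICJ
C(2)+C(2): 4 → E
Y(24)+J(9): 33≡7 → H
X(23)+I(8): 31≡5 → F
W(22)+C(2): 24 → Y
G(6)+J(9): 15 → P
H(7)+I(8): 15 → P
C(2)+C(2): 4 → E
P(15)+J(9): 24 → Y

EHFYPPEY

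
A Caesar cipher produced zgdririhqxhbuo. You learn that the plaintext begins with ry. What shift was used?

From the crib: z(25)−r(17)=8, so the shift is 8.

8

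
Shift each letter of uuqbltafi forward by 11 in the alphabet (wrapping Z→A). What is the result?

ffbmwelqt

u(20): 20+11=31≡5 → f
u(20): 20+11=31≡5 → f
q(16): 16+11=27≡1 → b
b(1): 1+11=12 → m
l(11): 11+11=22 → w
t(19): 19+11=30≡4 → e
a(0): 0+11=11 → l
f(5): 5+11=16 → q
i(8): 8+11=19 → t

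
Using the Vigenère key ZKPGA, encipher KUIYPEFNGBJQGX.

Repeat the key across the message: ZKPGAZKPGAZKPG
K(10)+Z(25): 35≡9 → J
U(20)+K(10): 30≡4 → E
I(8)+P(15): 23 → X
Y(24)+G(6): 30≡4 → E
P(15)+A(0): 15 → P
E(4)+Z(25): 29≡3 → D
F(5)+K(10): 15 → P
N(13)+P(15): 28≡2 → C
G(6)+G(6): 12 → M
B(1)+A(0): 1 → B
J(9)+Z(25): 34≡8 → I
Q(16)+K(10): 26≡0 → A
G(6)+P(15): 21 → V
X(23)+G(6): 29≡3 → D

JEXEPDPCMBIAVD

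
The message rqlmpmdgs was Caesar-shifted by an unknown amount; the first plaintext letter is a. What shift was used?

From the crib: r(17)−a(0)=17, so the shift is 17.

17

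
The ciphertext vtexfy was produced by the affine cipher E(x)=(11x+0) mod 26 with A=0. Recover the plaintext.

The inverse of 11 mod 26 is 19, since 11·19=209≡1. Apply D(y)=19·(y−0) mod 26:
v(21): 19·(21−0)=399≡9 → j
t(19): 19·(19−0)=361≡23 → x
e(4): 19·(4−0)=76≡24 → y
x(23): 19·(23−0)=437≡21 → v
f(5): 19·(5−0)=95≡17 → r
y(24): 19·(24−0)=456≡14 → o

jxyvro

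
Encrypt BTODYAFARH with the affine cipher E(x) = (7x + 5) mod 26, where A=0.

B(1): 7·1+5=12 → M
T(19): 7·19+5=138≡8 → I
O(14): 7·14+5=103≡25 → Z
D(3): 7·3+5=26≡0 → A
Y(24): 7·24+5=173≡17 → R
A(0): 7·0+5=5 → F
F(5): 7·5+5=40≡14 → O
A(0): 7·0+5=5 → F
R(17): 7·17+5=124≡20 → U
H(7): 7·7+5=54≡2 → C

MIZARFOFUC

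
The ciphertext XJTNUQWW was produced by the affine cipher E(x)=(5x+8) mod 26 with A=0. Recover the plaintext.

The inverse of 5 mod 26 is 21, since 5·21=105≡1. Apply D(y)=21·(y−8) mod 26:
X(23): 21·(23−8)=315≡3 → D
J(9): 21·(9−8)=21 → V
T(19): 21·(19−8)=231≡23 → X
N(13): 21·(13−8)=105≡1 → B
U(20): 21·(20−8)=252≡18 → S
Q(16): 21·(16−8)=168≡12 → M
W(22): 21·(22−8)=294≡8 → I
W(22): 21·(22−8)=294≡8 → I

DVXBSMII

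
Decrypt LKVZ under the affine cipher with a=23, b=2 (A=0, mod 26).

The inverse of 23 mod 26 is 17, since 23·17=391≡1. Apply D(y)=17·(y−2) mod 26:
L(11): 17·(11−2)=153≡23 → X
K(10): 17·(10−2)=136≡6 → G
V(21): 17·(21−2)=323≡11 → L
Z(25): 17·(25−2)=391≡1 → B

XGLB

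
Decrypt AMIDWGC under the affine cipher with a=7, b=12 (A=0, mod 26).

CASVUOG

The inverse of 7 mod 26 is 15, since 7·15=105≡1. Apply D(y)=15·(y−12) mod 26:
A(0): 15·(0−12)=-180≡2 → C
M(12): 15·(12−12)=0 → A
I(8): 15·(8−12)=-60≡18 → S
D(3): 15·(3−12)=-135≡21 → V
W(22): 15·(22−12)=150≡20 → U
G(6): 15·(6−12)=-90≡14 → O
C(2): 15·(2−12)=-150≡6 → G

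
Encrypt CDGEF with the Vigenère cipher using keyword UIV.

Repeat the key across the message: UIVUI
C(2)+U(20): 22 → W
D(3)+I(8): 11 → L
G(6)+V(21): 27≡1 → B
E(4)+U(20): 24 → Y
F(5)+I(8): 13 → N

WLBYN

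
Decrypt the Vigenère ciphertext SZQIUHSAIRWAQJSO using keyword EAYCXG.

OZSGXBOAKPZUMJUM

Repeat the key across the ciphertext: EAYCXGEAYCXGEAYC
S(18)−E(4): 14 → O
Z(25)−A(0): 25 → Z
Q(16)−Y(24): -8≡18 → S
I(8)−C(2): 6 → G
U(20)−X(23): -3≡23 → X
H(7)−G(6): 1 → B
S(18)−E(4): 14 → O
A(0)−A(0): 0 → A
I(8)−Y(24): -16≡10 → K
R(17)−C(2): 15 → P
W(22)−X(23): -1≡25 → Z
A(0)−G(6): -6≡20 → U
Q(16)−E(4): 12 → M
J(9)−A(0): 9 → J
S(18)−Y(24): -6≡20 → U
O(14)−C(2): 12 → M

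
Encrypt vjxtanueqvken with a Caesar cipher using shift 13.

iwkgnahrdixra

v(21): 21+13=34≡8 → i
j(9): 9+13=22 → w
x(23): 23+13=36≡10 → k
t(19): 19+13=32≡6 → g
a(0): 0+13=13 → n
n(13): 13+13=26≡0 → a
u(20): 20+13=33≡7 → h
e(4): 4+13=17 → r
q(16): 16+13=29≡3 → d
v(21): 21+13=34≡8 → i
k(10): 10+13=23 → x
e(4): 4+13=17 → r
n(13): 13+13=26≡0 → a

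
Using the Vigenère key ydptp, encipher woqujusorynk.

Repeat the key across the message: ydptpydptpyd
w(22)+y(24): 46≡20 → u
o(14)+d(3): 17 → r
q(16)+p(15): 31≡5 → f
u(20)+t(19): 39≡13 → n
j(9)+p(15): 24 → y
u(20)+y(24): 44≡18 → s
s(18)+d(3): 21 → v
o(14)+p(15): 29≡3 → d
r(17)+t(19): 36≡10 → k
y(24)+p(15): 39≡13 → n
n(13)+y(24): 37≡11 → l
k(10)+d(3): 13 → n

urfnysvdknln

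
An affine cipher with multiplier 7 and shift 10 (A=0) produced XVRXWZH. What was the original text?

The inverse of 7 mod 26 is 15, since 7·15=105≡1. Apply D(y)=15·(y−10) mod 26:
X(23): 15·(23−10)=195≡13 → N
V(21): 15·(21−10)=165≡9 → J
R(17): 15·(17−10)=105≡1 → B
X(23): 15·(23−10)=195≡13 → N
W(22): 15·(22−10)=180≡24 → Y
Z(25): 15·(25−10)=225≡17 → R
H(7): 15·(7−10)=-45≡7 → H

NJBNYRH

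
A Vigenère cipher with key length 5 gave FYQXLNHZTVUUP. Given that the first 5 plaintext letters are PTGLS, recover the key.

QFKMT

Subtract each crib letter from the matching ciphertext letter (mod 26):
F(5)−P(15)=-10≡16 → Q
Y(24)−T(19)=5 → F
Q(16)−G(6)=10 → K
X(23)−L(11)=12 → M
L(11)−S(18)=-7≡19 → T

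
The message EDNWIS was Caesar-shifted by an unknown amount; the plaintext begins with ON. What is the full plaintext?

From the crib: E(4)−O(14)=-10≡16, so the shift is 16.
Subtract 16 from each ciphertext letter:
E(4): 4−16=-12≡14 → O
D(3): 3−16=-13≡13 → N
N(13): 13−16=-3≡23 → X
W(22): 22−16=6 → G
I(8): 8−16=-8≡18 → S
S(18): 18−16=2 → C

ONXGSC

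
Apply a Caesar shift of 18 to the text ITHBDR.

ALZTVJ

I(8): 8+18=26≡0 → A
T(19): 19+18=37≡11 → L
H(7): 7+18=25 → Z
B(1): 1+18=19 → T
D(3): 3+18=21 → V
R(17): 17+18=35≡9 → J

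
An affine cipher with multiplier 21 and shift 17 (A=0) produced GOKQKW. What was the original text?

XLRVRZ

The inverse of 21 mod 26 is 5, since 21·5=105≡1. Apply D(y)=5·(y−17) mod 26:
G(6): 5·(6−17)=-55≡23 → X
O(14): 5·(14−17)=-15≡11 → L
K(10): 5·(10−17)=-35≡17 → R
Q(16): 5·(16−17)=-5≡21 → V
K(10): 5·(10−17)=-35≡17 → R
W(22): 5·(22−17)=25 → Z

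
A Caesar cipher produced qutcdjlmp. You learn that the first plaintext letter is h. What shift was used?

From the crib: q(16)−h(7)=9, so the shift is 9.

9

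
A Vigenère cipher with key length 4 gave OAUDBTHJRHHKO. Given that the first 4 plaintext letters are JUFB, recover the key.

FGPC

Subtract each crib letter from the matching ciphertext letter (mod 26):
O(14)−J(9)=5 → F
A(0)−U(20)=-20≡6 → G
U(20)−F(5)=15 → P
D(3)−B(1)=2 → C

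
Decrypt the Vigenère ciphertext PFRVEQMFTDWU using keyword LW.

Repeat the key across the ciphertext: LWLWLWLWLWLW
P(15)−L(11): 4 → E
F(5)−W(22): -17≡9 → J
R(17)−L(11): 6 → G
V(21)−W(22): -1≡25 → Z
E(4)−L(11): -7≡19 → T
Q(16)−W(22): -6≡20 → U
M(12)−L(11): 1 → B
F(5)−W(22): -17≡9 → J
T(19)−L(11): 8 → I
D(3)−W(22): -19≡7 → H
W(22)−L(11): 11 → L
U(20)−W(22): -2≡24 → Y

EJGZTUBJIHLY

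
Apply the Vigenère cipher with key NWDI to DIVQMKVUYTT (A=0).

QEYYZGYCLPW

Repeat the key across the message: NWDINWDINWD
D(3)+N(13): 16 → Q
I(8)+W(22): 30≡4 → E
V(21)+D(3): 24 → Y
Q(16)+I(8): 24 → Y
M(12)+N(13): 25 → Z
K(10)+W(22): 32≡6 → G
V(21)+D(3): 24 → Y
U(20)+I(8): 28≡2 → C
Y(24)+N(13): 37≡11 → L
T(19)+W(22): 41≡15 → P
T(19)+D(3): 22 → W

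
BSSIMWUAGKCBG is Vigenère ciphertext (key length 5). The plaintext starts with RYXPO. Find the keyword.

KUVTY

Subtract each crib letter from the matching ciphertext letter (mod 26):
B(1)−R(17)=-16≡10 → K
S(18)−Y(24)=-6≡20 → U
S(18)−X(23)=-5≡21 → V
I(8)−P(15)=-7≡19 → T
M(12)−O(14)=-2≡24 → Y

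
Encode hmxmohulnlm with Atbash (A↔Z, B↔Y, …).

sncnlsfomon

h(7) → s(18)
m(12) → n(13)
x(23) → c(2)
m(12) → n(13)
o(14) → l(11)
h(7) → s(18)
u(20) → f(5)
l(11) → o(14)
n(13) → m(12)
l(11) → o(14)
m(12) → n(13)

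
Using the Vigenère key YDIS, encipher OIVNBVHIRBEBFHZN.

MLDFZYPAPEMTDKHF

Repeat the key across the message: YDISYDISYDISYDIS
O(14)+Y(24): 38≡12 → M
I(8)+D(3): 11 → L
V(21)+I(8): 29≡3 → D
N(13)+S(18): 31≡5 → F
B(1)+Y(24): 25 → Z
V(21)+D(3): 24 → Y
H(7)+I(8): 15 → P
I(8)+S(18): 26≡0 → A
R(17)+Y(24): 41≡15 → P
B(1)+D(3): 4 → E
E(4)+I(8): 12 → M
B(1)+S(18): 19 → T
F(5)+Y(24): 29≡3 → D
H(7)+D(3): 10 → K
Z(25)+I(8): 33≡7 → H
N(13)+S(18): 31≡5 → F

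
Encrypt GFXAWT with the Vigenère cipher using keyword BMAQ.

Repeat the key across the message: BMAQBM
G(6)+B(1): 7 → H
F(5)+M(12): 17 → R
X(23)+A(0): 23 → X
A(0)+Q(16): 16 → Q
W(22)+B(1): 23 → X
T(19)+M(12): 31≡5 → F

HRXQXF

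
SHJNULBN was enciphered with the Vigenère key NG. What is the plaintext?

Repeat the key across the ciphertext: NGNGNGNG
S(18)−N(13): 5 → F
H(7)−G(6): 1 → B
J(9)−N(13): -4≡22 → W
N(13)−G(6): 7 → H
U(20)−N(13): 7 → H
L(11)−G(6): 5 → F
B(1)−N(13): -12≡14 → O
N(13)−G(6): 7 → H

FBWHHFOH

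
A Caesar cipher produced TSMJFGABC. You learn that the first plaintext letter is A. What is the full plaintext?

From the crib: T(19)−A(0)=19, so the shift is 19.
Subtract 19 from each ciphertext letter:
T(19): 19−19=0 → A
S(18): 18−19=-1≡25 → Z
M(12): 12−19=-7≡19 → T
J(9): 9−19=-10≡16 → Q
F(5): 5−19=-14≡12 → M
G(6): 6−19=-13≡13 → N
A(0): 0−19=-19≡7 → H
B(1): 1−19=-18≡8 → I
C(2): 2−19=-17≡9 → J

AZTQMNHIJ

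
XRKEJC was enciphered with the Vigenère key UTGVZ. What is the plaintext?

DYEJKI

Repeat the key across the ciphertext: UTGVZU
X(23)−U(20): 3 → D
R(17)−T(19): -2≡24 → Y
K(10)−G(6): 4 → E
E(4)−V(21): -17≡9 → J
J(9)−Z(25): -16≡10 → K
C(2)−U(20): -18≡8 → I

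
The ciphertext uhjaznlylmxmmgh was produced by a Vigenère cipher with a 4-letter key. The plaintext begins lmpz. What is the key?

Subtract each crib letter from the matching ciphertext letter (mod 26):
u(20)−l(11)=9 → j
h(7)−m(12)=-5≡21 → v
j(9)−p(15)=-6≡20 → u
a(0)−z(25)=-25≡1 → b

jvub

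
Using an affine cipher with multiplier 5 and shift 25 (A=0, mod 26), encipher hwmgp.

ifhdw

h(7): 5·7+25=60≡8 → i
w(22): 5·22+25=135≡5 → f
m(12): 5·12+25=85≡7 → h
g(6): 5·6+25=55≡3 → d
p(15): 5·15+25=100≡22 → w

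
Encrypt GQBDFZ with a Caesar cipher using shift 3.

G(6): 6+3=9 → J
Q(16): 16+3=19 → T
B(1): 1+3=4 → E
D(3): 3+3=6 → G
F(5): 5+3=8 → I
Z(25): 25+3=28≡2 → C

JTEGIC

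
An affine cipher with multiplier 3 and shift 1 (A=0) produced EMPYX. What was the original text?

The inverse of 3 mod 26 is 9, since 3·9=27≡1. Apply D(y)=9·(y−1) mod 26:
E(4): 9·(4−1)=27≡1 → B
M(12): 9·(12−1)=99≡21 → V
P(15): 9·(15−1)=126≡22 → W
Y(24): 9·(24−1)=207≡25 → Z
X(23): 9·(23−1)=198≡16 → Q

BVWZQ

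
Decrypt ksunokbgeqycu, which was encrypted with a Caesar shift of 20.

qyatuqhmkweia

k(10): 10−20=-10≡16 → q
s(18): 18−20=-2≡24 → y
u(20): 20−20=0 → a
n(13): 13−20=-7≡19 → t
o(14): 14−20=-6≡20 → u
k(10): 10−20=-10≡16 → q
b(1): 1−20=-19≡7 → h
g(6): 6−20=-14≡12 → m
e(4): 4−20=-16≡10 → k
q(16): 16−20=-4≡22 → w
y(24): 24−20=4 → e
c(2): 2−20=-18≡8 → i
u(20): 20−20=0 → a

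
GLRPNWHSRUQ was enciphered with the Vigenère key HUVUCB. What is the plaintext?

ZRWVLVAYWAO

Repeat the key across the ciphertext: HUVUCBHUVUC
G(6)−H(7): -1≡25 → Z
L(11)−U(20): -9≡17 → R
R(17)−V(21): -4≡22 → W
P(15)−U(20): -5≡21 → V
N(13)−C(2): 11 → L
W(22)−B(1): 21 → V
H(7)−H(7): 0 → A
S(18)−U(20): -2≡24 → Y
R(17)−V(21): -4≡22 → W
U(20)−U(20): 0 → A
Q(16)−C(2): 14 → O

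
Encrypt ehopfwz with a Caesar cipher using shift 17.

vyfgwnq

e(4): 4+17=21 → v
h(7): 7+17=24 → y
o(14): 14+17=31≡5 → f
p(15): 15+17=32≡6 → g
f(5): 5+17=22 → w
w(22): 22+17=39≡13 → n
z(25): 25+17=42≡16 → q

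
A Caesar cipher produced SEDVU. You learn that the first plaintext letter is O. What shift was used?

4

From the crib: S(18)−O(14)=4, so the shift is 4.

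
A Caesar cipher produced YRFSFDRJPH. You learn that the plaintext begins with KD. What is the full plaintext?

From the crib: Y(24)−K(10)=14, so the shift is 14.
Subtract 14 from each ciphertext letter:
Y(24): 24−14=10 → K
R(17): 17−14=3 → D
F(5): 5−14=-9≡17 → R
S(18): 18−14=4 → E
F(5): 5−14=-9≡17 → R
D(3): 3−14=-11≡15 → P
R(17): 17−14=3 → D
J(9): 9−14=-5≡21 → V
P(15): 15−14=1 → B
H(7): 7−14=-7≡19 → T

KDRERPDVBT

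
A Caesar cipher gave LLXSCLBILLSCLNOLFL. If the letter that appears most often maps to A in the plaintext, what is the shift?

11

The most frequent ciphertext letter is L (appears 8 times).
L is position 11; A is position 0.
Shift = 11.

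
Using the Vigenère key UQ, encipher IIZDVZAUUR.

Repeat the key across the message: UQUQUQUQUQ
I(8)+U(20): 28≡2 → C
I(8)+Q(16): 24 → Y
Z(25)+U(20): 45≡19 → T
D(3)+Q(16): 19 → T
V(21)+U(20): 41≡15 → P
Z(25)+Q(16): 41≡15 → P
A(0)+U(20): 20 → U
U(20)+Q(16): 36≡10 → K
U(20)+U(20): 40≡14 → O
R(17)+Q(16): 33≡7 → H

CYTTPPUKOH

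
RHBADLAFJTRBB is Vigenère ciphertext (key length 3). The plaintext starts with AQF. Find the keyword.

Subtract each crib letter from the matching ciphertext letter (mod 26):
R(17)−A(0)=17 → R
H(7)−Q(16)=-9≡17 → R
B(1)−F(5)=-4≡22 → W

RRW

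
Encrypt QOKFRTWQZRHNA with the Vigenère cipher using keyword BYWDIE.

Repeat the key across the message: BYWDIEBYWDIEB
Q(16)+B(1): 17 → R
O(14)+Y(24): 38≡12 → M
K(10)+W(22): 32≡6 → G
F(5)+D(3): 8 → I
R(17)+I(8): 25 → Z
T(19)+E(4): 23 → X
W(22)+B(1): 23 → X
Q(16)+Y(24): 40≡14 → O
Z(25)+W(22): 47≡21 → V
R(17)+D(3): 20 → U
H(7)+I(8): 15 → P
N(13)+E(4): 17 → R
A(0)+B(1): 1 → B

RMGIZXXOVUPRB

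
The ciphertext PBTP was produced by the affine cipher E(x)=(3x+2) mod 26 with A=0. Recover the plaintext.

The inverse of 3 mod 26 is 9, since 3·9=27≡1. Apply D(y)=9·(y−2) mod 26:
P(15): 9·(15−2)=117≡13 → N
B(1): 9·(1−2)=-9≡17 → R
T(19): 9·(19−2)=153≡23 → X
P(15): 9·(15−2)=117≡13 → N

NRXN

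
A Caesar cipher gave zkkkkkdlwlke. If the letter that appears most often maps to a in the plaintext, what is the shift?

The most frequent ciphertext letter is k (appears 6 times).
k is position 10; a is position 0.
Shift = 10.

10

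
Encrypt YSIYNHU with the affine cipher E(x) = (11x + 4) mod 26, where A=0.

IUOIRDQ

Y(24): 11·24+4=268≡8 → I
S(18): 11·18+4=202≡20 → U
I(8): 11·8+4=92≡14 → O
Y(24): 11·24+4=268≡8 → I
N(13): 11·13+4=147≡17 → R
H(7): 11·7+4=81≡3 → D
U(20): 11·20+4=224≡16 → Q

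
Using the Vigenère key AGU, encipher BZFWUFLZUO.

BFZWAZLFOO

Repeat the key across the message: AGUAGUAGUA
B(1)+A(0): 1 → B
Z(25)+G(6): 31≡5 → F
F(5)+U(20): 25 → Z
W(22)+A(0): 22 → W
U(20)+G(6): 26≡0 → A
F(5)+U(20): 25 → Z
L(11)+A(0): 11 → L
Z(25)+G(6): 31≡5 → F
U(20)+U(20): 40≡14 → O
O(14)+A(0): 14 → O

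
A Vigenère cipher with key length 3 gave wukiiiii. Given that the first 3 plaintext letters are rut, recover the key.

far

Subtract each crib letter from the matching ciphertext letter (mod 26):
w(22)−r(17)=5 → f
u(20)−u(20)=0 → a
k(10)−t(19)=-9≡17 → r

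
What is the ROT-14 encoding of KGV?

YUJ

K(10): 10+14=24 → Y
G(6): 6+14=20 → U
V(21): 21+14=35≡9 → J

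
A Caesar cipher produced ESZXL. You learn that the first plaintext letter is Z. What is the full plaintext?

From the crib: E(4)−Z(25)=-21≡5, so the shift is 5.
Subtract 5 from each ciphertext letter:
E(4): 4−5=-1≡25 → Z
S(18): 18−5=13 → N
Z(25): 25−5=20 → U
X(23): 23−5=18 → S
L(11): 11−5=6 → G

ZNUSG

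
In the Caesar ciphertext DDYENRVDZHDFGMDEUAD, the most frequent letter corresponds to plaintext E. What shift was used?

25

The most frequent ciphertext letter is D (appears 6 times).
D is position 3; E is position 4.
Shift = -1≡25.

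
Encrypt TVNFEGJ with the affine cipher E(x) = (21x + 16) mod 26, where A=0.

ZPDRWMX

T(19): 21·19+16=415≡25 → Z
V(21): 21·21+16=457≡15 → P
N(13): 21·13+16=289≡3 → D
F(5): 21·5+16=121≡17 → R
E(4): 21·4+16=100≡22 → W
G(6): 21·6+16=142≡12 → M
J(9): 21·9+16=205≡23 → X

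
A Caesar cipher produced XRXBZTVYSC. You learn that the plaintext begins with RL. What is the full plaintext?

From the crib: X(23)−R(17)=6, so the shift is 6.
Subtract 6 from each ciphertext letter:
X(23): 23−6=17 → R
R(17): 17−6=11 → L
X(23): 23−6=17 → R
B(1): 1−6=-5≡21 → V
Z(25): 25−6=19 → T
T(19): 19−6=13 → N
V(21): 21−6=15 → P
Y(24): 24−6=18 → S
S(18): 18−6=12 → M
C(2): 2−6=-4≡22 → W

RLRVTNPSMW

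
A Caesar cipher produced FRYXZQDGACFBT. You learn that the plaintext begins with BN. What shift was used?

4

From the crib: F(5)−B(1)=4, so the shift is 4.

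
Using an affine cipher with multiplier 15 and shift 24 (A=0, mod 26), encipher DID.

D(3): 15·3+24=69≡17 → R
I(8): 15·8+24=144≡14 → O
D(3): 15·3+24=69≡17 → R

ROR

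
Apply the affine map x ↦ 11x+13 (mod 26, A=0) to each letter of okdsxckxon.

o(14): 11·14+13=167≡11 → l
k(10): 11·10+13=123≡19 → t
d(3): 11·3+13=46≡20 → u
s(18): 11·18+13=211≡3 → d
x(23): 11·23+13=266≡6 → g
c(2): 11·2+13=35≡9 → j
k(10): 11·10+13=123≡19 → t
x(23): 11·23+13=266≡6 → g
o(14): 11·14+13=167≡11 → l
n(13): 11·13+13=156≡0 → a

ltudgjtgla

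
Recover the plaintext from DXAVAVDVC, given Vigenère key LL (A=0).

SMPKPKSKR

Repeat the key across the ciphertext: LLLLLLLLL
D(3)−L(11): -8≡18 → S
X(23)−L(11): 12 → M
A(0)−L(11): -11≡15 → P
V(21)−L(11): 10 → K
A(0)−L(11): -11≡15 → P
V(21)−L(11): 10 → K
D(3)−L(11): -8≡18 → S
V(21)−L(11): 10 → K
C(2)−L(11): -9≡17 → R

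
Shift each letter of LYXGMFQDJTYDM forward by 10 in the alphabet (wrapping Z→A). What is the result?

VIHQWPANTDINW

L(11): 11+10=21 → V
Y(24): 24+10=34≡8 → I
X(23): 23+10=33≡7 → H
G(6): 6+10=16 → Q
M(12): 12+10=22 → W
F(5): 5+10=15 → P
Q(16): 16+10=26≡0 → A
D(3): 3+10=13 → N
J(9): 9+10=19 → T
T(19): 19+10=29≡3 → D
Y(24): 24+10=34≡8 → I
D(3): 3+10=13 → N
M(12): 12+10=22 → W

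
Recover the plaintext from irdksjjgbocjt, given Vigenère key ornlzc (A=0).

uaqzthvpoddhf

Repeat the key across the ciphertext: ornlzcornlzco
i(8)−o(14): -6≡20 → u
r(17)−r(17): 0 → a
d(3)−n(13): -10≡16 → q
k(10)−l(11): -1≡25 → z
s(18)−z(25): -7≡19 → t
j(9)−c(2): 7 → h
j(9)−o(14): -5≡21 → v
g(6)−r(17): -11≡15 → p
b(1)−n(13): -12≡14 → o
o(14)−l(11): 3 → d
c(2)−z(25): -23≡3 → d
j(9)−c(2): 7 → h
t(19)−o(14): 5 → f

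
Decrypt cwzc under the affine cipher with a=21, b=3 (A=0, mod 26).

The inverse of 21 mod 26 is 5, since 21·5=105≡1. Apply D(y)=5·(y−3) mod 26:
c(2): 5·(2−3)=-5≡21 → v
w(22): 5·(22−3)=95≡17 → r
z(25): 5·(25−3)=110≡6 → g
c(2): 5·(2−3)=-5≡21 → v

vrgv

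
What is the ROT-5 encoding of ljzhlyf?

l(11): 11+5=16 → q
j(9): 9+5=14 → o
z(25): 25+5=30≡4 → e
h(7): 7+5=12 → m
l(11): 11+5=16 → q
y(24): 24+5=29≡3 → d
f(5): 5+5=10 → k

qoemqdk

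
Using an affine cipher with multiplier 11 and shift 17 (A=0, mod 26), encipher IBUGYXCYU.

BCDFVKNVD

I(8): 11·8+17=105≡1 → B
B(1): 11·1+17=28≡2 → C
U(20): 11·20+17=237≡3 → D
G(6): 11·6+17=83≡5 → F
Y(24): 11·24+17=281≡21 → V
X(23): 11·23+17=270≡10 → K
C(2): 11·2+17=39≡13 → N
Y(24): 11·24+17=281≡21 → V
U(20): 11·20+17=237≡3 → D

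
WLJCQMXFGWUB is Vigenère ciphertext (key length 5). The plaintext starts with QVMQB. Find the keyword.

GQXMP

Subtract each crib letter from the matching ciphertext letter (mod 26):
W(22)−Q(16)=6 → G
L(11)−V(21)=-10≡16 → Q
J(9)−M(12)=-3≡23 → X
C(2)−Q(16)=-14≡12 → M
Q(16)−B(1)=15 → P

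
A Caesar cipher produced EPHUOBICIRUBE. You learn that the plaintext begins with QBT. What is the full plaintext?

From the crib: E(4)−Q(16)=-12≡14, so the shift is 14.
Subtract 14 from each ciphertext letter:
E(4): 4−14=-10≡16 → Q
P(15): 15−14=1 → B
H(7): 7−14=-7≡19 → T
U(20): 20−14=6 → G
O(14): 14−14=0 → A
B(1): 1−14=-13≡13 → N
I(8): 8−14=-6≡20 → U
C(2): 2−14=-12≡14 → O
I(8): 8−14=-6≡20 → U
R(17): 17−14=3 → D
U(20): 20−14=6 → G
B(1): 1−14=-13≡13 → N
E(4): 4−14=-10≡16 → Q

QBTGANUOUDGNQ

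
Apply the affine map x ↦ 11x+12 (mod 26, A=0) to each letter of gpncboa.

g(6): 11·6+12=78≡0 → a
p(15): 11·15+12=177≡21 → v
n(13): 11·13+12=155≡25 → z
c(2): 11·2+12=34≡8 → i
b(1): 11·1+12=23 → x
o(14): 11·14+12=166≡10 → k
a(0): 11·0+12=12 → m

avzixkm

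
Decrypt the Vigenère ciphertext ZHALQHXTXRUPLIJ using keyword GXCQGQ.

TKYVKRRWVBOZFLH

Repeat the key across the ciphertext: GXCQGQGXCQGQGXC
Z(25)−G(6): 19 → T
H(7)−X(23): -16≡10 → K
A(0)−C(2): -2≡24 → Y
L(11)−Q(16): -5≡21 → V
Q(16)−G(6): 10 → K
H(7)−Q(16): -9≡17 → R
X(23)−G(6): 17 → R
T(19)−X(23): -4≡22 → W
X(23)−C(2): 21 → V
R(17)−Q(16): 1 → B
U(20)−G(6): 14 → O
P(15)−Q(16): -1≡25 → Z
L(11)−G(6): 5 → F
I(8)−X(23): -15≡11 → L
J(9)−C(2): 7 → H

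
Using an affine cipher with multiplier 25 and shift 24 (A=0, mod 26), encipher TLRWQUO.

T(19): 25·19+24=499≡5 → F
L(11): 25·11+24=299≡13 → N
R(17): 25·17+24=449≡7 → H
W(22): 25·22+24=574≡2 → C
Q(16): 25·16+24=424≡8 → I
U(20): 25·20+24=524≡4 → E
O(14): 25·14+24=374≡10 → K

FNHCIEK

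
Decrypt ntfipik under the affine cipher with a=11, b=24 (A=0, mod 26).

The inverse of 11 mod 26 is 19, since 11·19=209≡1. Apply D(y)=19·(y−24) mod 26:
n(13): 19·(13−24)=-209≡25 → z
t(19): 19·(19−24)=-95≡9 → j
f(5): 19·(5−24)=-361≡3 → d
i(8): 19·(8−24)=-304≡8 → i
p(15): 19·(15−24)=-171≡11 → l
i(8): 19·(8−24)=-304≡8 → i
k(10): 19·(10−24)=-266≡20 → u

zjdiliu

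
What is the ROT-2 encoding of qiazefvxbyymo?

q(16): 16+2=18 → s
i(8): 8+2=10 → k
a(0): 0+2=2 → c
z(25): 25+2=27≡1 → b
e(4): 4+2=6 → g
f(5): 5+2=7 → h
v(21): 21+2=23 → x
x(23): 23+2=25 → z
b(1): 1+2=3 → d
y(24): 24+2=26≡0 → a
y(24): 24+2=26≡0 → a
m(12): 12+2=14 → o
o(14): 14+2=16 → q

skcbghxzdaaoq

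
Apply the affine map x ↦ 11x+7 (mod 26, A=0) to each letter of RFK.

R(17): 11·17+7=194≡12 → M
F(5): 11·5+7=62≡10 → K
K(10): 11·10+7=117≡13 → N

MKN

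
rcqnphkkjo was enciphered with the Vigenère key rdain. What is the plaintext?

Repeat the key across the ciphertext: rdainrdain
r(17)−r(17): 0 → a
c(2)−d(3): -1≡25 → z
q(16)−a(0): 16 → q
n(13)−i(8): 5 → f
p(15)−n(13): 2 → c
h(7)−r(17): -10≡16 → q
k(10)−d(3): 7 → h
k(10)−a(0): 10 → k
j(9)−i(8): 1 → b
o(14)−n(13): 1 → b

azqfcqhkbb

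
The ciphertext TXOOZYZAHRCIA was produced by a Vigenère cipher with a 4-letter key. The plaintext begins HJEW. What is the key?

MOKS

Subtract each crib letter from the matching ciphertext letter (mod 26):
T(19)−H(7)=12 → M
X(23)−J(9)=14 → O
O(14)−E(4)=10 → K
O(14)−W(22)=-8≡18 → S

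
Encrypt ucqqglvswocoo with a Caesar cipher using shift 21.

u(20): 20+21=41≡15 → p
c(2): 2+21=23 → x
q(16): 16+21=37≡11 → l
q(16): 16+21=37≡11 → l
g(6): 6+21=27≡1 → b
l(11): 11+21=32≡6 → g
v(21): 21+21=42≡16 → q
s(18): 18+21=39≡13 → n
w(22): 22+21=43≡17 → r
o(14): 14+21=35≡9 → j
c(2): 2+21=23 → x
o(14): 14+21=35≡9 → j
o(14): 14+21=35≡9 → j

pxllbgqnrjxjj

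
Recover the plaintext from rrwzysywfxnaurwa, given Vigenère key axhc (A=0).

rupxyvrufagyuupy

Repeat the key across the ciphertext: axhcaxhcaxhcaxhc
r(17)−a(0): 17 → r
r(17)−x(23): -6≡20 → u
w(22)−h(7): 15 → p
z(25)−c(2): 23 → x
y(24)−a(0): 24 → y
s(18)−x(23): -5≡21 → v
y(24)−h(7): 17 → r
w(22)−c(2): 20 → u
f(5)−a(0): 5 → f
x(23)−x(23): 0 → a
n(13)−h(7): 6 → g
a(0)−c(2): -2≡24 → y
u(20)−a(0): 20 → u
r(17)−x(23): -6≡20 → u
w(22)−h(7): 15 → p
a(0)−c(2): -2≡24 → y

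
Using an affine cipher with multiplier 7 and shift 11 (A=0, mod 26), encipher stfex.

s(18): 7·18+11=137≡7 → h
t(19): 7·19+11=144≡14 → o
f(5): 7·5+11=46≡20 → u
e(4): 7·4+11=39≡13 → n
x(23): 7·23+11=172≡16 → q

hounq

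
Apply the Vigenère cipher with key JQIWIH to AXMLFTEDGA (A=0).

JNUHNANTOW

Repeat the key across the message: JQIWIHJQIW
A(0)+J(9): 9 → J
X(23)+Q(16): 39≡13 → N
M(12)+I(8): 20 → U
L(11)+W(22): 33≡7 → H
F(5)+I(8): 13 → N
T(19)+H(7): 26≡0 → A
E(4)+J(9): 13 → N
D(3)+Q(16): 19 → T
G(6)+I(8): 14 → O
A(0)+W(22): 22 → W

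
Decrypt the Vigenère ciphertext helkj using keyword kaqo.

xevwz

Repeat the key across the ciphertext: kaqok
h(7)−k(10): -3≡23 → x
e(4)−a(0): 4 → e
l(11)−q(16): -5≡21 → v
k(10)−o(14): -4≡22 → w
j(9)−k(10): -1≡25 → z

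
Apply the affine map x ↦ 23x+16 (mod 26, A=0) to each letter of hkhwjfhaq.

h(7): 23·7+16=177≡21 → v
k(10): 23·10+16=246≡12 → m
h(7): 23·7+16=177≡21 → v
w(22): 23·22+16=522≡2 → c
j(9): 23·9+16=223≡15 → p
f(5): 23·5+16=131≡1 → b
h(7): 23·7+16=177≡21 → v
a(0): 23·0+16=16 → q
q(16): 23·16+16=384≡20 → u

vmvcpbvqu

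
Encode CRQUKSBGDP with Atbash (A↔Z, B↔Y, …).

XIJFPHYTWK

C(2) → X(23)
R(17) → I(8)
Q(16) → J(9)
U(20) → F(5)
K(10) → P(15)
S(18) → H(7)
B(1) → Y(24)
G(6) → T(19)
D(3) → W(22)
P(15) → K(10)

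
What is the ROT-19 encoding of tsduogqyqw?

mlwnhzjrjp

t(19): 19+19=38≡12 → m
s(18): 18+19=37≡11 → l
d(3): 3+19=22 → w
u(20): 20+19=39≡13 → n
o(14): 14+19=33≡7 → h
g(6): 6+19=25 → z
q(16): 16+19=35≡9 → j
y(24): 24+19=43≡17 → r
q(16): 16+19=35≡9 → j
w(22): 22+19=41≡15 → p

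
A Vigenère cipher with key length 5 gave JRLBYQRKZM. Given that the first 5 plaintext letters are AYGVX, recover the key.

Subtract each crib letter from the matching ciphertext letter (mod 26):
J(9)−A(0)=9 → J
R(17)−Y(24)=-7≡19 → T
L(11)−G(6)=5 → F
B(1)−V(21)=-20≡6 → G
Y(24)−X(23)=1 → B

JTFGB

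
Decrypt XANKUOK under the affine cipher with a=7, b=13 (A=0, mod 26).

The inverse of 7 mod 26 is 15, since 7·15=105≡1. Apply D(y)=15·(y−13) mod 26:
X(23): 15·(23−13)=150≡20 → U
A(0): 15·(0−13)=-195≡13 → N
N(13): 15·(13−13)=0 → A
K(10): 15·(10−13)=-45≡7 → H
U(20): 15·(20−13)=105≡1 → B
O(14): 15·(14−13)=15 → P
K(10): 15·(10−13)=-45≡7 → H

UNAHBPH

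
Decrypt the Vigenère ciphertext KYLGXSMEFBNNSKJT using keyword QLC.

UNJQMQWTDLCLCZHD

Repeat the key across the ciphertext: QLCQLCQLCQLCQLCQ
K(10)−Q(16): -6≡20 → U
Y(24)−L(11): 13 → N
L(11)−C(2): 9 → J
G(6)−Q(16): -10≡16 → Q
X(23)−L(11): 12 → M
S(18)−C(2): 16 → Q
M(12)−Q(16): -4≡22 → W
E(4)−L(11): -7≡19 → T
F(5)−C(2): 3 → D
B(1)−Q(16): -15≡11 → L
N(13)−L(11): 2 → C
N(13)−C(2): 11 → L
S(18)−Q(16): 2 → C
K(10)−L(11): -1≡25 → Z
J(9)−C(2): 7 → H
T(19)−Q(16): 3 → D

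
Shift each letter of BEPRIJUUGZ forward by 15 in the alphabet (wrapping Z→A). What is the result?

QTEGXYJJVO

B(1): 1+15=16 → Q
E(4): 4+15=19 → T
P(15): 15+15=30≡4 → E
R(17): 17+15=32≡6 → G
I(8): 8+15=23 → X
J(9): 9+15=24 → Y
U(20): 20+15=35≡9 → J
U(20): 20+15=35≡9 → J
G(6): 6+15=21 → V
Z(25): 25+15=40≡14 → O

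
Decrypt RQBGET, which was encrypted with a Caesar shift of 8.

JITYWL

R(17): 17−8=9 → J
Q(16): 16−8=8 → I
B(1): 1−8=-7≡19 → T
G(6): 6−8=-2≡24 → Y
E(4): 4−8=-4≡22 → W
T(19): 19−8=11 → L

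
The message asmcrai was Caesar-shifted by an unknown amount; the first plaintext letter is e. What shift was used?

From the crib: a(0)−e(4)=-4≡22, so the shift is 22.

22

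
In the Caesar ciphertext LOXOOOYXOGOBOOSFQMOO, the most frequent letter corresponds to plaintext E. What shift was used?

The most frequent ciphertext letter is O (appears 10 times).
O is position 14; E is position 4.
Shift = 10.

10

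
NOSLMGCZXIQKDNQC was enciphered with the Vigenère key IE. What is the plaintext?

Repeat the key across the ciphertext: IEIEIEIEIEIEIEIE
N(13)−I(8): 5 → F
O(14)−E(4): 10 → K
S(18)−I(8): 10 → K
L(11)−E(4): 7 → H
M(12)−I(8): 4 → E
G(6)−E(4): 2 → C
C(2)−I(8): -6≡20 → U
Z(25)−E(4): 21 → V
X(23)−I(8): 15 → P
I(8)−E(4): 4 → E
Q(16)−I(8): 8 → I
K(10)−E(4): 6 → G
D(3)−I(8): -5≡21 → V
N(13)−E(4): 9 → J
Q(16)−I(8): 8 → I
C(2)−E(4): -2≡24 → Y

FKKHECUVPEIGVJIY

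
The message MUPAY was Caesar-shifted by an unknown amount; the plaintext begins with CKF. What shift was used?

10

From the crib: M(12)−C(2)=10, so the shift is 10.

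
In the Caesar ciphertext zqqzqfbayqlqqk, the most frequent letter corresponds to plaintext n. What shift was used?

The most frequent ciphertext letter is q (appears 6 times).
q is position 16; n is position 13.
Shift = 3.

3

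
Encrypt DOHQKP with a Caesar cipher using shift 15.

D(3): 3+15=18 → S
O(14): 14+15=29≡3 → D
H(7): 7+15=22 → W
Q(16): 16+15=31≡5 → F
K(10): 10+15=25 → Z
P(15): 15+15=30≡4 → E

SDWFZE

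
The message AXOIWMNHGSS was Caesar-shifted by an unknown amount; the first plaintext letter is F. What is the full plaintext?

FCTNBRSMLXX

From the crib: A(0)−F(5)=-5≡21, so the shift is 21.
Subtract 21 from each ciphertext letter:
A(0): 0−21=-21≡5 → F
X(23): 23−21=2 → C
O(14): 14−21=-7≡19 → T
I(8): 8−21=-13≡13 → N
W(22): 22−21=1 → B
M(12): 12−21=-9≡17 → R
N(13): 13−21=-8≡18 → S
H(7): 7−21=-14≡12 → M
G(6): 6−21=-15≡11 → L
S(18): 18−21=-3≡23 → X
S(18): 18−21=-3≡23 → X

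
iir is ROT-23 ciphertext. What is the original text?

llu

i(8): 8−23=-15≡11 → l
i(8): 8−23=-15≡11 → l
r(17): 17−23=-6≡20 → u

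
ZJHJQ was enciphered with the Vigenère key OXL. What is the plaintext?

LMWVT

Repeat the key across the ciphertext: OXLOX
Z(25)−O(14): 11 → L
J(9)−X(23): -14≡12 → M
H(7)−L(11): -4≡22 → W
J(9)−O(14): -5≡21 → V
Q(16)−X(23): -7≡19 → T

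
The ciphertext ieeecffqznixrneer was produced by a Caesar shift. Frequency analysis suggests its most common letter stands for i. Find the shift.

22

The most frequent ciphertext letter is e (appears 5 times).
e is position 4; i is position 8.
Shift = -4≡22.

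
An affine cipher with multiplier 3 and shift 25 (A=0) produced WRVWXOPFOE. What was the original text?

The inverse of 3 mod 26 is 9, since 3·9=27≡1. Apply D(y)=9·(y−25) mod 26:
W(22): 9·(22−25)=-27≡25 → Z
R(17): 9·(17−25)=-72≡6 → G
V(21): 9·(21−25)=-36≡16 → Q
W(22): 9·(22−25)=-27≡25 → Z
X(23): 9·(23−25)=-18≡8 → I
O(14): 9·(14−25)=-99≡5 → F
P(15): 9·(15−25)=-90≡14 → O
F(5): 9·(5−25)=-180≡2 → C
O(14): 9·(14−25)=-99≡5 → F
E(4): 9·(4−25)=-189≡19 → T

ZGQZIFOCFT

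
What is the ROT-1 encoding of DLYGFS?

D(3): 3+1=4 → E
L(11): 11+1=12 → M
Y(24): 24+1=25 → Z
G(6): 6+1=7 → H
F(5): 5+1=6 → G
S(18): 18+1=19 → T

EMZHGT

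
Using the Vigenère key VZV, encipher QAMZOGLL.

LZHUNBGK

Repeat the key across the message: VZVVZVVZ
Q(16)+V(21): 37≡11 → L
A(0)+Z(25): 25 → Z
M(12)+V(21): 33≡7 → H
Z(25)+V(21): 46≡20 → U
O(14)+Z(25): 39≡13 → N
G(6)+V(21): 27≡1 → B
L(11)+V(21): 32≡6 → G
L(11)+Z(25): 36≡10 → K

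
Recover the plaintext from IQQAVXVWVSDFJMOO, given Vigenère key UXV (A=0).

OTVGYCBZAYGKPPTU

Repeat the key across the ciphertext: UXVUXVUXVUXVUXVU
I(8)−U(20): -12≡14 → O
Q(16)−X(23): -7≡19 → T
Q(16)−V(21): -5≡21 → V
A(0)−U(20): -20≡6 → G
V(21)−X(23): -2≡24 → Y
X(23)−V(21): 2 → C
V(21)−U(20): 1 → B
W(22)−X(23): -1≡25 → Z
V(21)−V(21): 0 → A
S(18)−U(20): -2≡24 → Y
D(3)−X(23): -20≡6 → G
F(5)−V(21): -16≡10 → K
J(9)−U(20): -11≡15 → P
M(12)−X(23): -11≡15 → P
O(14)−V(21): -7≡19 → T
O(14)−U(20): -6≡20 → U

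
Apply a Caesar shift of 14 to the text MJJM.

AXXA

M(12): 12+14=26≡0 → A
J(9): 9+14=23 → X
J(9): 9+14=23 → X
M(12): 12+14=26≡0 → A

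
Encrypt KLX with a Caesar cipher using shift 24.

K(10): 10+24=34≡8 → I
L(11): 11+24=35≡9 → J
X(23): 23+24=47≡21 → V

IJV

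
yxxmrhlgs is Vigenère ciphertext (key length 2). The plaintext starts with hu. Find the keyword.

Subtract each crib letter from the matching ciphertext letter (mod 26):
y(24)−h(7)=17 → r
x(23)−u(20)=3 → d

rd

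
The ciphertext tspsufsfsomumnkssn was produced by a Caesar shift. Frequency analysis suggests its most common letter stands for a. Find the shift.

The most frequent ciphertext letter is s (appears 6 times).
s is position 18; a is position 0.
Shift = 18.

18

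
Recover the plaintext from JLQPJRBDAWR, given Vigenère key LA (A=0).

YLFPYRQDPWG

Repeat the key across the ciphertext: LALALALALAL
J(9)−L(11): -2≡24 → Y
L(11)−A(0): 11 → L
Q(16)−L(11): 5 → F
P(15)−A(0): 15 → P
J(9)−L(11): -2≡24 → Y
R(17)−A(0): 17 → R
B(1)−L(11): -10≡16 → Q
D(3)−A(0): 3 → D
A(0)−L(11): -11≡15 → P
W(22)−A(0): 22 → W
R(17)−L(11): 6 → G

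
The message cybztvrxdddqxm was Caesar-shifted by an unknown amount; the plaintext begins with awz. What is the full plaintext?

awzxrtpvbbbovk

From the crib: c(2)−a(0)=2, so the shift is 2.
Subtract 2 from each ciphertext letter:
c(2): 2−2=0 → a
y(24): 24−2=22 → w
b(1): 1−2=-1≡25 → z
z(25): 25−2=23 → x
t(19): 19−2=17 → r
v(21): 21−2=19 → t
r(17): 17−2=15 → p
x(23): 23−2=21 → v
d(3): 3−2=1 → b
d(3): 3−2=1 → b
d(3): 3−2=1 → b
q(16): 16−2=14 → o
x(23): 23−2=21 → v
m(12): 12−2=10 → k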